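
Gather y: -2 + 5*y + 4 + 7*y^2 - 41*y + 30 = 7*y^2 - 36*y + 32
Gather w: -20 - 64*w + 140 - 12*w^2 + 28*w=-12*w^2 - 36*w + 120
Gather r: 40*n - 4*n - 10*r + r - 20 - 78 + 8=36*n - 9*r - 90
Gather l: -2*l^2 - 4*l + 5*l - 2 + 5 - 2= -2*l^2 + l + 1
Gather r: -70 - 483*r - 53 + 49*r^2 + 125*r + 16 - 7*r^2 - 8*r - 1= 42*r^2 - 366*r - 108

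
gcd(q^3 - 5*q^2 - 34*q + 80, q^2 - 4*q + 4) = q - 2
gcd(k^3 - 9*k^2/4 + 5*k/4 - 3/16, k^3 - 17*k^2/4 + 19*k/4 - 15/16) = k^2 - 7*k/4 + 3/8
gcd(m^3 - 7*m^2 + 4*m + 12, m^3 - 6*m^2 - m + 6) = m^2 - 5*m - 6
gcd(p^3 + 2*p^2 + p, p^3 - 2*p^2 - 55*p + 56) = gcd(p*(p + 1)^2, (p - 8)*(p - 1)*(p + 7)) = 1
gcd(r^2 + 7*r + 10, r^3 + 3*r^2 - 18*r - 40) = r^2 + 7*r + 10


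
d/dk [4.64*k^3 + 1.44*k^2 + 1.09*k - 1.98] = 13.92*k^2 + 2.88*k + 1.09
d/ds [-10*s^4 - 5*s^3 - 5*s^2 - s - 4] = -40*s^3 - 15*s^2 - 10*s - 1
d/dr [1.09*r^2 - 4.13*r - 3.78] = 2.18*r - 4.13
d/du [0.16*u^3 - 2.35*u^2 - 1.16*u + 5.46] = 0.48*u^2 - 4.7*u - 1.16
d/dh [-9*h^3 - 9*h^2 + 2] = 9*h*(-3*h - 2)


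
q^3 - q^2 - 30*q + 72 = (q - 4)*(q - 3)*(q + 6)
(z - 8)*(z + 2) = z^2 - 6*z - 16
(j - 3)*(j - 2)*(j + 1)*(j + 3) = j^4 - j^3 - 11*j^2 + 9*j + 18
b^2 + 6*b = b*(b + 6)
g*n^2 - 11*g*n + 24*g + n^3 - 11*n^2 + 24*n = (g + n)*(n - 8)*(n - 3)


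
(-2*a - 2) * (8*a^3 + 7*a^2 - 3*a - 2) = -16*a^4 - 30*a^3 - 8*a^2 + 10*a + 4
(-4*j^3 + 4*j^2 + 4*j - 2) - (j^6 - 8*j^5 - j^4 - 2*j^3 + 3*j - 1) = -j^6 + 8*j^5 + j^4 - 2*j^3 + 4*j^2 + j - 1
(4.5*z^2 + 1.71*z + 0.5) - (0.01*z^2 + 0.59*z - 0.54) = 4.49*z^2 + 1.12*z + 1.04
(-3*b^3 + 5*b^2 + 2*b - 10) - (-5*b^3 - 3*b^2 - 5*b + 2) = 2*b^3 + 8*b^2 + 7*b - 12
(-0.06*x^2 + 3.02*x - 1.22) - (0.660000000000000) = -0.06*x^2 + 3.02*x - 1.88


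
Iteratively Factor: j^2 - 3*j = (j - 3)*(j)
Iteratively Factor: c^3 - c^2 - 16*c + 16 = (c + 4)*(c^2 - 5*c + 4) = (c - 4)*(c + 4)*(c - 1)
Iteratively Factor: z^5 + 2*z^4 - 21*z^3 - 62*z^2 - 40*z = (z)*(z^4 + 2*z^3 - 21*z^2 - 62*z - 40) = z*(z + 2)*(z^3 - 21*z - 20) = z*(z + 1)*(z + 2)*(z^2 - z - 20) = z*(z + 1)*(z + 2)*(z + 4)*(z - 5)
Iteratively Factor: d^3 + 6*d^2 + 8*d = (d)*(d^2 + 6*d + 8) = d*(d + 4)*(d + 2)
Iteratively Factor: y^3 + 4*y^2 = (y)*(y^2 + 4*y) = y^2*(y + 4)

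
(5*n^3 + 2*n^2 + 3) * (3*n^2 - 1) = 15*n^5 + 6*n^4 - 5*n^3 + 7*n^2 - 3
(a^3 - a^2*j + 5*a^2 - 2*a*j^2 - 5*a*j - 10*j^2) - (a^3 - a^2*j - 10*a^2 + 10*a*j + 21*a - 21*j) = 15*a^2 - 2*a*j^2 - 15*a*j - 21*a - 10*j^2 + 21*j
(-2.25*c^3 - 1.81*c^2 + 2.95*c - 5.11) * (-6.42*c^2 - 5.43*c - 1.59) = 14.445*c^5 + 23.8377*c^4 - 5.5332*c^3 + 19.6656*c^2 + 23.0568*c + 8.1249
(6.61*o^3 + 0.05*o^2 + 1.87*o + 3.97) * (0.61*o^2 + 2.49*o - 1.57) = 4.0321*o^5 + 16.4894*o^4 - 9.1125*o^3 + 6.9995*o^2 + 6.9494*o - 6.2329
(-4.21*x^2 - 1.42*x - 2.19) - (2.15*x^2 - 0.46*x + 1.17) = -6.36*x^2 - 0.96*x - 3.36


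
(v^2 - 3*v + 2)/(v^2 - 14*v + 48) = (v^2 - 3*v + 2)/(v^2 - 14*v + 48)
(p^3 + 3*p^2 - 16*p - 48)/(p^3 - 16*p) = (p + 3)/p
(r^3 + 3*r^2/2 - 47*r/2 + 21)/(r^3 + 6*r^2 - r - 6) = (r - 7/2)/(r + 1)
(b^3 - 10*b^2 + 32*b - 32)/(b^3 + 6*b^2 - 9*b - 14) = (b^2 - 8*b + 16)/(b^2 + 8*b + 7)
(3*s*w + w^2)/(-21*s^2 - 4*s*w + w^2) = -w/(7*s - w)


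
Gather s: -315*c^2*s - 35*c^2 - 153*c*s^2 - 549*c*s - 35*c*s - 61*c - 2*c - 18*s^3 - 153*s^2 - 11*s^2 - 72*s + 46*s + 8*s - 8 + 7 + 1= -35*c^2 - 63*c - 18*s^3 + s^2*(-153*c - 164) + s*(-315*c^2 - 584*c - 18)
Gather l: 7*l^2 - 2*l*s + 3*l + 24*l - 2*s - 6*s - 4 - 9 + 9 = 7*l^2 + l*(27 - 2*s) - 8*s - 4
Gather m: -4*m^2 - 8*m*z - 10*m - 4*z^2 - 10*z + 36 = -4*m^2 + m*(-8*z - 10) - 4*z^2 - 10*z + 36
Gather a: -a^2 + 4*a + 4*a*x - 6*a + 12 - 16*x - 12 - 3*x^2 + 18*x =-a^2 + a*(4*x - 2) - 3*x^2 + 2*x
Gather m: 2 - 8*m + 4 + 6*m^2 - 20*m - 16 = 6*m^2 - 28*m - 10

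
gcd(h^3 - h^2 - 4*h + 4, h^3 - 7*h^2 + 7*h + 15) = 1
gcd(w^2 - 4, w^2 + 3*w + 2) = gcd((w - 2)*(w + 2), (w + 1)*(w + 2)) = w + 2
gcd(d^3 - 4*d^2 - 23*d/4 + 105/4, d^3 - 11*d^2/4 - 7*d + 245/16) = d^2 - d - 35/4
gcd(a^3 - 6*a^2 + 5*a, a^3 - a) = a^2 - a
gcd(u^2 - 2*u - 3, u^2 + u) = u + 1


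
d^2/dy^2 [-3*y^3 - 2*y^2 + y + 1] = -18*y - 4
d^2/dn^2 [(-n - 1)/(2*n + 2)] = 0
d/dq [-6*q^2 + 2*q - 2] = 2 - 12*q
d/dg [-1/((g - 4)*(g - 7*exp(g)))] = (g + (1 - 7*exp(g))*(g - 4) - 7*exp(g))/((g - 4)^2*(g - 7*exp(g))^2)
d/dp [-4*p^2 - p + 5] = -8*p - 1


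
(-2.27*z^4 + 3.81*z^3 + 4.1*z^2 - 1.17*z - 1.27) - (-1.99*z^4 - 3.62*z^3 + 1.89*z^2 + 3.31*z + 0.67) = -0.28*z^4 + 7.43*z^3 + 2.21*z^2 - 4.48*z - 1.94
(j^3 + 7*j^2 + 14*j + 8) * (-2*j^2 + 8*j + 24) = -2*j^5 - 6*j^4 + 52*j^3 + 264*j^2 + 400*j + 192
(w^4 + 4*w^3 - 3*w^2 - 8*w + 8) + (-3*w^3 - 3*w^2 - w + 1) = w^4 + w^3 - 6*w^2 - 9*w + 9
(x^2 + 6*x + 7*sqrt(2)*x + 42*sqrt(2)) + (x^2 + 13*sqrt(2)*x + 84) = 2*x^2 + 6*x + 20*sqrt(2)*x + 42*sqrt(2) + 84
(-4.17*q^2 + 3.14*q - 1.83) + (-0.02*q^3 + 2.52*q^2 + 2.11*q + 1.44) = -0.02*q^3 - 1.65*q^2 + 5.25*q - 0.39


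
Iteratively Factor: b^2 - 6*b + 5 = (b - 5)*(b - 1)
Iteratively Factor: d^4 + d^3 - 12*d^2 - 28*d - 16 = (d + 2)*(d^3 - d^2 - 10*d - 8) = (d + 1)*(d + 2)*(d^2 - 2*d - 8) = (d - 4)*(d + 1)*(d + 2)*(d + 2)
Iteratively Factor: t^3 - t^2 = (t)*(t^2 - t) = t^2*(t - 1)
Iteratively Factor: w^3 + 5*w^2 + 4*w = (w + 1)*(w^2 + 4*w) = w*(w + 1)*(w + 4)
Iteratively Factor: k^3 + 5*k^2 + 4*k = (k + 4)*(k^2 + k) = k*(k + 4)*(k + 1)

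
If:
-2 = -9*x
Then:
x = 2/9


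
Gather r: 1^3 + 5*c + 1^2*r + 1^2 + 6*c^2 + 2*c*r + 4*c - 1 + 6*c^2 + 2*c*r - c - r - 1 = 12*c^2 + 4*c*r + 8*c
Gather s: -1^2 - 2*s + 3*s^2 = 3*s^2 - 2*s - 1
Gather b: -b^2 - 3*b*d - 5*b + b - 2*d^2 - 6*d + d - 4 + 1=-b^2 + b*(-3*d - 4) - 2*d^2 - 5*d - 3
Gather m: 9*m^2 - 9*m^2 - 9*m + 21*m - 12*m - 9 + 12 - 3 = 0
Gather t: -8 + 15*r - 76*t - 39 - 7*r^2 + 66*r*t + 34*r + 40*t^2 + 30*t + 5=-7*r^2 + 49*r + 40*t^2 + t*(66*r - 46) - 42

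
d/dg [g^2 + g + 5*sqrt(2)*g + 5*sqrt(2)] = 2*g + 1 + 5*sqrt(2)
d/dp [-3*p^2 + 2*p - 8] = 2 - 6*p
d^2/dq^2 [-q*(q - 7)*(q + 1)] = 12 - 6*q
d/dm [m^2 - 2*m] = 2*m - 2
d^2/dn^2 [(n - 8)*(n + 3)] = 2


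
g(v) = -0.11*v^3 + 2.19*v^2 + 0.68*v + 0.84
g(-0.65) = 1.35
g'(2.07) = 8.33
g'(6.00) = 15.08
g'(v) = -0.33*v^2 + 4.38*v + 0.68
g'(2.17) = 8.63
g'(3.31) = 11.56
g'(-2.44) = -11.97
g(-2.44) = 13.82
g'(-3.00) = -15.43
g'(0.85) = 4.16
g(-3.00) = 21.48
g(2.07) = 10.66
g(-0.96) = 2.30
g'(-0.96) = -3.83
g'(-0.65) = -2.31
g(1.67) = 7.57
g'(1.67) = 7.07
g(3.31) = 23.10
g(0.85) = 2.93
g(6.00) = 60.00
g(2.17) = 11.50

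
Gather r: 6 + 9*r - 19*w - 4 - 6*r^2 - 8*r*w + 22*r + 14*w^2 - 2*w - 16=-6*r^2 + r*(31 - 8*w) + 14*w^2 - 21*w - 14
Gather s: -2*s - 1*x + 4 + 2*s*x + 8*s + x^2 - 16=s*(2*x + 6) + x^2 - x - 12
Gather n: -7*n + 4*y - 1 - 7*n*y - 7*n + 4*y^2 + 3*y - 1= n*(-7*y - 14) + 4*y^2 + 7*y - 2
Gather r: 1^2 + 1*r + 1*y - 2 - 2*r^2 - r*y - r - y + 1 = -2*r^2 - r*y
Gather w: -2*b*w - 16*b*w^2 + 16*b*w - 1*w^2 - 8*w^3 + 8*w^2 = 14*b*w - 8*w^3 + w^2*(7 - 16*b)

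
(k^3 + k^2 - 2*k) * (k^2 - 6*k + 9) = k^5 - 5*k^4 + k^3 + 21*k^2 - 18*k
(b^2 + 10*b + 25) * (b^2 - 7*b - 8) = b^4 + 3*b^3 - 53*b^2 - 255*b - 200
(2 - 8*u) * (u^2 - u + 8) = -8*u^3 + 10*u^2 - 66*u + 16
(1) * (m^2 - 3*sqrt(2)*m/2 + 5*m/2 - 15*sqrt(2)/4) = m^2 - 3*sqrt(2)*m/2 + 5*m/2 - 15*sqrt(2)/4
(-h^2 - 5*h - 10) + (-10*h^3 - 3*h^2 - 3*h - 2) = -10*h^3 - 4*h^2 - 8*h - 12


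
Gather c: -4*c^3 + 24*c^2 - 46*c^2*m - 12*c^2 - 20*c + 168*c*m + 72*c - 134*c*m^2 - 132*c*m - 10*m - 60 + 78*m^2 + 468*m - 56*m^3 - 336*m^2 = -4*c^3 + c^2*(12 - 46*m) + c*(-134*m^2 + 36*m + 52) - 56*m^3 - 258*m^2 + 458*m - 60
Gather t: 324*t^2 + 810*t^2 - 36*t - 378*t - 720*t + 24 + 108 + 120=1134*t^2 - 1134*t + 252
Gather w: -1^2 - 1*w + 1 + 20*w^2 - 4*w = 20*w^2 - 5*w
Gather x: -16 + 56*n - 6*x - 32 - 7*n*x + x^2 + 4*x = 56*n + x^2 + x*(-7*n - 2) - 48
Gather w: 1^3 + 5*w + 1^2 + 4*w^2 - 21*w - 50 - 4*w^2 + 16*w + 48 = 0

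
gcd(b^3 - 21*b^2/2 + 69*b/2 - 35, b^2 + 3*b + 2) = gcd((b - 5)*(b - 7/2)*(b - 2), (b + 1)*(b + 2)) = 1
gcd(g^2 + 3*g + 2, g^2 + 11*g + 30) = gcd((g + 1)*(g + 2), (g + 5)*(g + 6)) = 1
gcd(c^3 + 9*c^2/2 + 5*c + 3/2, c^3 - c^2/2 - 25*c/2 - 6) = c^2 + 7*c/2 + 3/2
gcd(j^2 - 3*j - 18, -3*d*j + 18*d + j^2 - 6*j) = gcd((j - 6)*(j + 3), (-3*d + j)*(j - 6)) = j - 6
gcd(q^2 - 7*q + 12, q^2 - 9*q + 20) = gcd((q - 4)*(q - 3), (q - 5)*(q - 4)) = q - 4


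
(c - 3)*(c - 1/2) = c^2 - 7*c/2 + 3/2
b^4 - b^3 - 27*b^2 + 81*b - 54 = (b - 3)^2*(b - 1)*(b + 6)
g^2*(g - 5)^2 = g^4 - 10*g^3 + 25*g^2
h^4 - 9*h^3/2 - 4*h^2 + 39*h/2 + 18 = (h - 4)*(h - 3)*(h + 1)*(h + 3/2)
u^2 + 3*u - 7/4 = (u - 1/2)*(u + 7/2)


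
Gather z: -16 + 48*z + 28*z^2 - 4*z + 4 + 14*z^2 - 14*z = 42*z^2 + 30*z - 12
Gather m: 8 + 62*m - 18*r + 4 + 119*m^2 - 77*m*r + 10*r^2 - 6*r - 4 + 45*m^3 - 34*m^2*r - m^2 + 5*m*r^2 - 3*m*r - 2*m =45*m^3 + m^2*(118 - 34*r) + m*(5*r^2 - 80*r + 60) + 10*r^2 - 24*r + 8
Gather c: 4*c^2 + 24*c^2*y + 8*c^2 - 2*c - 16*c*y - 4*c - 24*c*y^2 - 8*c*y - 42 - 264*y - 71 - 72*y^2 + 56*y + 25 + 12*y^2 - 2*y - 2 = c^2*(24*y + 12) + c*(-24*y^2 - 24*y - 6) - 60*y^2 - 210*y - 90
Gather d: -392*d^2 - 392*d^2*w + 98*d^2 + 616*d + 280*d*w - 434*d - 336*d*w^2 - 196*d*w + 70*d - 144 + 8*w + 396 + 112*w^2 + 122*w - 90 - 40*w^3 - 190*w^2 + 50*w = d^2*(-392*w - 294) + d*(-336*w^2 + 84*w + 252) - 40*w^3 - 78*w^2 + 180*w + 162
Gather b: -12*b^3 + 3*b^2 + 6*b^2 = -12*b^3 + 9*b^2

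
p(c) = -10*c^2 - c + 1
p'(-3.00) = 59.00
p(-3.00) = -86.00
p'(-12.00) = 239.00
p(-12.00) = -1427.00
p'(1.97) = -40.40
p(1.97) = -39.78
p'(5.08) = -102.60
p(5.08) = -262.14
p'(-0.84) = 15.80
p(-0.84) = -5.22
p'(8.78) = -176.60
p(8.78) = -778.66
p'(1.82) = -37.40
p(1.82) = -33.94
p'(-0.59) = 10.80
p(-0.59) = -1.89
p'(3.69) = -74.80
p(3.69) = -138.85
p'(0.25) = -6.00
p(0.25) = 0.12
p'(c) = -20*c - 1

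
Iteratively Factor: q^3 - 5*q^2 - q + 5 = (q - 5)*(q^2 - 1) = (q - 5)*(q + 1)*(q - 1)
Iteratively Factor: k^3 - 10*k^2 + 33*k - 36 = (k - 4)*(k^2 - 6*k + 9) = (k - 4)*(k - 3)*(k - 3)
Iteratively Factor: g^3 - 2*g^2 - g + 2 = (g - 1)*(g^2 - g - 2) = (g - 2)*(g - 1)*(g + 1)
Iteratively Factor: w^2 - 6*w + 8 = (w - 2)*(w - 4)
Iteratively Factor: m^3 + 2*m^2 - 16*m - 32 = (m + 2)*(m^2 - 16) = (m + 2)*(m + 4)*(m - 4)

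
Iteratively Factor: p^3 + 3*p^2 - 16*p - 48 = (p + 4)*(p^2 - p - 12) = (p + 3)*(p + 4)*(p - 4)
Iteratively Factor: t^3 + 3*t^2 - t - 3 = (t + 3)*(t^2 - 1) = (t - 1)*(t + 3)*(t + 1)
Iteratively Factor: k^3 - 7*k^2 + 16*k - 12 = (k - 2)*(k^2 - 5*k + 6) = (k - 2)^2*(k - 3)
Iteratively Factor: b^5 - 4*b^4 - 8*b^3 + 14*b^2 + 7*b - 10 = (b + 2)*(b^4 - 6*b^3 + 4*b^2 + 6*b - 5) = (b - 1)*(b + 2)*(b^3 - 5*b^2 - b + 5) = (b - 5)*(b - 1)*(b + 2)*(b^2 - 1) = (b - 5)*(b - 1)*(b + 1)*(b + 2)*(b - 1)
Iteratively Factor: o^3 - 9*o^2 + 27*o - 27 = (o - 3)*(o^2 - 6*o + 9) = (o - 3)^2*(o - 3)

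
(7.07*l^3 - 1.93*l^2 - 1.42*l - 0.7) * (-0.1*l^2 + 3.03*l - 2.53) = -0.707*l^5 + 21.6151*l^4 - 23.593*l^3 + 0.6503*l^2 + 1.4716*l + 1.771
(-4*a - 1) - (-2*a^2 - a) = 2*a^2 - 3*a - 1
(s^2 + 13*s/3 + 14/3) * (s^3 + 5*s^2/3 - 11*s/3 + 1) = s^5 + 6*s^4 + 74*s^3/9 - 64*s^2/9 - 115*s/9 + 14/3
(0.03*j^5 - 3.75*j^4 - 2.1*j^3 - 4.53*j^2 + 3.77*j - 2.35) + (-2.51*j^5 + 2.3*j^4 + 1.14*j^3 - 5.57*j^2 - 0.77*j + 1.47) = -2.48*j^5 - 1.45*j^4 - 0.96*j^3 - 10.1*j^2 + 3.0*j - 0.88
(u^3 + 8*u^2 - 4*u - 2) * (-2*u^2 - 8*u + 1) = -2*u^5 - 24*u^4 - 55*u^3 + 44*u^2 + 12*u - 2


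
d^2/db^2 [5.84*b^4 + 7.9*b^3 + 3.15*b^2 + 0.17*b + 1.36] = 70.08*b^2 + 47.4*b + 6.3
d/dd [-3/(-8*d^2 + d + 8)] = 3*(1 - 16*d)/(-8*d^2 + d + 8)^2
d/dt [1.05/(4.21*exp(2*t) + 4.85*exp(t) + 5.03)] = (-8.841*exp(t) - 5.0925)*exp(t)/(4.21*exp(2*t) + 4.85*exp(t) + 5.03)^2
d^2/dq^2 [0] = 0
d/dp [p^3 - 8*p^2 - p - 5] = 3*p^2 - 16*p - 1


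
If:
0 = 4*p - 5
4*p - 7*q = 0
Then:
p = 5/4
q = 5/7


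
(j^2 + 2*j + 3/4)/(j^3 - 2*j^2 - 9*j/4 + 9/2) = (2*j + 1)/(2*j^2 - 7*j + 6)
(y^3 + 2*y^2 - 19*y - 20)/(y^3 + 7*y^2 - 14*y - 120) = (y + 1)/(y + 6)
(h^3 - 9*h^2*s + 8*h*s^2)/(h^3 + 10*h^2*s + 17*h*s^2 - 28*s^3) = h*(h - 8*s)/(h^2 + 11*h*s + 28*s^2)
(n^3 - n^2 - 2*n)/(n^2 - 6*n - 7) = n*(n - 2)/(n - 7)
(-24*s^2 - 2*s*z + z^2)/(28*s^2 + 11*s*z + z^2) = (-6*s + z)/(7*s + z)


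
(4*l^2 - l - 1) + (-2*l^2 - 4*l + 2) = 2*l^2 - 5*l + 1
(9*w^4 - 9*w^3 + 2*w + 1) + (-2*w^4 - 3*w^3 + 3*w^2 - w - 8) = 7*w^4 - 12*w^3 + 3*w^2 + w - 7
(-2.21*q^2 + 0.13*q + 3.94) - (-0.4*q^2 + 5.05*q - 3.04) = -1.81*q^2 - 4.92*q + 6.98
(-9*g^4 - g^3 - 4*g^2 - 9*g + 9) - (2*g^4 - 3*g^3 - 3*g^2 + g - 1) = -11*g^4 + 2*g^3 - g^2 - 10*g + 10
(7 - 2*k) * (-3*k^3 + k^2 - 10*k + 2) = 6*k^4 - 23*k^3 + 27*k^2 - 74*k + 14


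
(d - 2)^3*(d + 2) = d^4 - 4*d^3 + 16*d - 16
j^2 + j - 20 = (j - 4)*(j + 5)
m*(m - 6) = m^2 - 6*m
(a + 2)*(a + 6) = a^2 + 8*a + 12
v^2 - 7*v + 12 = (v - 4)*(v - 3)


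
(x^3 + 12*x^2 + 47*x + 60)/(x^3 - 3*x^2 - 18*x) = (x^2 + 9*x + 20)/(x*(x - 6))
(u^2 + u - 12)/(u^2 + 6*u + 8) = (u - 3)/(u + 2)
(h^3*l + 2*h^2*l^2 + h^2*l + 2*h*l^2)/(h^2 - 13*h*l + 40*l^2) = h*l*(h^2 + 2*h*l + h + 2*l)/(h^2 - 13*h*l + 40*l^2)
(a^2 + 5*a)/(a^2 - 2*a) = (a + 5)/(a - 2)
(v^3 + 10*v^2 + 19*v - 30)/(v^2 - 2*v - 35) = (v^2 + 5*v - 6)/(v - 7)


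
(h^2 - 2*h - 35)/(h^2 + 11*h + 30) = (h - 7)/(h + 6)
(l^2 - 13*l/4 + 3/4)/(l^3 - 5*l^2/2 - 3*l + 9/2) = (4*l - 1)/(2*(2*l^2 + l - 3))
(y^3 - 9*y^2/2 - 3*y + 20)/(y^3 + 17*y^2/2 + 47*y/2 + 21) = (2*y^2 - 13*y + 20)/(2*y^2 + 13*y + 21)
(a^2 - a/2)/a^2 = (a - 1/2)/a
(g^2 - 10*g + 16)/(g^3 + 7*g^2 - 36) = (g - 8)/(g^2 + 9*g + 18)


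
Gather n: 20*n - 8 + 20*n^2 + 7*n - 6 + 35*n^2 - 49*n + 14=55*n^2 - 22*n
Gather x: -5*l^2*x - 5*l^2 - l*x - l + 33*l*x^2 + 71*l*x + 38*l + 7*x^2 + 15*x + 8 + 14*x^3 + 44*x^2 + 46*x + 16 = -5*l^2 + 37*l + 14*x^3 + x^2*(33*l + 51) + x*(-5*l^2 + 70*l + 61) + 24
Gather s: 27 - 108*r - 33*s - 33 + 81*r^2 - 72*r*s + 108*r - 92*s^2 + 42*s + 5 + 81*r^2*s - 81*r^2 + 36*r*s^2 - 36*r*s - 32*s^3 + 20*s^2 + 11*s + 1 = -32*s^3 + s^2*(36*r - 72) + s*(81*r^2 - 108*r + 20)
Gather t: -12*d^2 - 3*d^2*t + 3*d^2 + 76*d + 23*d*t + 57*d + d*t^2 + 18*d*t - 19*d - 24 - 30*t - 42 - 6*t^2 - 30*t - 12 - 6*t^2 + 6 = -9*d^2 + 114*d + t^2*(d - 12) + t*(-3*d^2 + 41*d - 60) - 72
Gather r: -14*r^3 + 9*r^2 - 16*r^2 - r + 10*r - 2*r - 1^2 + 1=-14*r^3 - 7*r^2 + 7*r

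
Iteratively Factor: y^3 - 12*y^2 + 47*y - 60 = (y - 5)*(y^2 - 7*y + 12) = (y - 5)*(y - 3)*(y - 4)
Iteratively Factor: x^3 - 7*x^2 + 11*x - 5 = (x - 5)*(x^2 - 2*x + 1) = (x - 5)*(x - 1)*(x - 1)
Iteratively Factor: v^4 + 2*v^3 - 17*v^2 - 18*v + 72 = (v - 3)*(v^3 + 5*v^2 - 2*v - 24) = (v - 3)*(v + 4)*(v^2 + v - 6) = (v - 3)*(v - 2)*(v + 4)*(v + 3)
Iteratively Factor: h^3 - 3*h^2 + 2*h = (h - 1)*(h^2 - 2*h) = h*(h - 1)*(h - 2)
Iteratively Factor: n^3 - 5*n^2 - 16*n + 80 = (n - 5)*(n^2 - 16) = (n - 5)*(n + 4)*(n - 4)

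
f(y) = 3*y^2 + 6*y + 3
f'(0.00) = 6.00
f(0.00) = 3.00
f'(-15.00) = -84.00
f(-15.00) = 588.00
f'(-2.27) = -7.62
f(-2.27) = 4.84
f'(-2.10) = -6.60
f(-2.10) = 3.63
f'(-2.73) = -10.38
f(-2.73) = 8.98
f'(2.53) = 21.18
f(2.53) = 37.38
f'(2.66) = 21.96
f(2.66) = 40.19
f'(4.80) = 34.80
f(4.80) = 100.92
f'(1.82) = 16.92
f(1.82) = 23.86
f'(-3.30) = -13.80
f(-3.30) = 15.87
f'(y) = 6*y + 6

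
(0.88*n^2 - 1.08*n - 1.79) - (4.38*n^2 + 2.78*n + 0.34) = -3.5*n^2 - 3.86*n - 2.13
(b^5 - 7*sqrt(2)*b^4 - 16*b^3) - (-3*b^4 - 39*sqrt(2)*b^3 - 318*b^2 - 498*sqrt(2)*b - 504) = b^5 - 7*sqrt(2)*b^4 + 3*b^4 - 16*b^3 + 39*sqrt(2)*b^3 + 318*b^2 + 498*sqrt(2)*b + 504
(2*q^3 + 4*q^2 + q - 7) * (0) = 0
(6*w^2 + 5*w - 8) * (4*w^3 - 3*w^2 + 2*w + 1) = 24*w^5 + 2*w^4 - 35*w^3 + 40*w^2 - 11*w - 8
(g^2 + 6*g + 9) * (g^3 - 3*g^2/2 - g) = g^5 + 9*g^4/2 - g^3 - 39*g^2/2 - 9*g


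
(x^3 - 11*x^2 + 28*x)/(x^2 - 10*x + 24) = x*(x - 7)/(x - 6)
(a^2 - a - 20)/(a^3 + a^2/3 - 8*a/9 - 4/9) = 9*(a^2 - a - 20)/(9*a^3 + 3*a^2 - 8*a - 4)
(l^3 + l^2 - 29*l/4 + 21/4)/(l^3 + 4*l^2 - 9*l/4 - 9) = (2*l^2 + 5*l - 7)/(2*l^2 + 11*l + 12)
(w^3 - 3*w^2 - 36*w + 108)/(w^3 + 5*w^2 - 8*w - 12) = (w^2 - 9*w + 18)/(w^2 - w - 2)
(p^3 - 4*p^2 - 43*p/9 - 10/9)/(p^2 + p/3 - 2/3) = (9*p^3 - 36*p^2 - 43*p - 10)/(3*(3*p^2 + p - 2))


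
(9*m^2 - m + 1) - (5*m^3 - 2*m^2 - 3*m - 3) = -5*m^3 + 11*m^2 + 2*m + 4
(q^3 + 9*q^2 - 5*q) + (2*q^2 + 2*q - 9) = q^3 + 11*q^2 - 3*q - 9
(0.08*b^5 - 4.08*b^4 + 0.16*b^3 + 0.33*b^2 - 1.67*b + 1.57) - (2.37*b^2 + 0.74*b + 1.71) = 0.08*b^5 - 4.08*b^4 + 0.16*b^3 - 2.04*b^2 - 2.41*b - 0.14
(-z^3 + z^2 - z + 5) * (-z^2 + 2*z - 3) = z^5 - 3*z^4 + 6*z^3 - 10*z^2 + 13*z - 15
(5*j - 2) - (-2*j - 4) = 7*j + 2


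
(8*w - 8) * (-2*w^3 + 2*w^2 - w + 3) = -16*w^4 + 32*w^3 - 24*w^2 + 32*w - 24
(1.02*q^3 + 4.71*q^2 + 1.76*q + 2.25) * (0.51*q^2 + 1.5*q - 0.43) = 0.5202*q^5 + 3.9321*q^4 + 7.524*q^3 + 1.7622*q^2 + 2.6182*q - 0.9675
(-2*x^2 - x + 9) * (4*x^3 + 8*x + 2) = -8*x^5 - 4*x^4 + 20*x^3 - 12*x^2 + 70*x + 18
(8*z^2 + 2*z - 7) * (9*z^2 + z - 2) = 72*z^4 + 26*z^3 - 77*z^2 - 11*z + 14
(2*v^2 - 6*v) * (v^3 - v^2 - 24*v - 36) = 2*v^5 - 8*v^4 - 42*v^3 + 72*v^2 + 216*v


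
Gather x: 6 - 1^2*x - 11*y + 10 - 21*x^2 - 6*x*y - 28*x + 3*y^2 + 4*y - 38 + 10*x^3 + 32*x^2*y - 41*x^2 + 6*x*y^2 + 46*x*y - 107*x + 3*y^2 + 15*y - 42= 10*x^3 + x^2*(32*y - 62) + x*(6*y^2 + 40*y - 136) + 6*y^2 + 8*y - 64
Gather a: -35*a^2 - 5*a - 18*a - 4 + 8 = -35*a^2 - 23*a + 4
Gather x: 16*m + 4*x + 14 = 16*m + 4*x + 14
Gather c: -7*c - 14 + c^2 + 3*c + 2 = c^2 - 4*c - 12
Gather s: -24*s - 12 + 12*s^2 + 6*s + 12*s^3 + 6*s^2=12*s^3 + 18*s^2 - 18*s - 12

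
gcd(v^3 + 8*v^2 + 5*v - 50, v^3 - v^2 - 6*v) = 1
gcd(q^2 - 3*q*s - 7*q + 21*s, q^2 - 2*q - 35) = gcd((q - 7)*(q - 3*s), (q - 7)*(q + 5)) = q - 7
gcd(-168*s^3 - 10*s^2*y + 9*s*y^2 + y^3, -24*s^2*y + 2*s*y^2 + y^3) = -24*s^2 + 2*s*y + y^2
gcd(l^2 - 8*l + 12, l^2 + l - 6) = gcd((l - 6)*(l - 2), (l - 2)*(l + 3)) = l - 2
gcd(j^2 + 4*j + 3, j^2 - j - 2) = j + 1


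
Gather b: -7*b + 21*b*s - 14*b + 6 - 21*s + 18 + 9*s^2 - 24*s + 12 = b*(21*s - 21) + 9*s^2 - 45*s + 36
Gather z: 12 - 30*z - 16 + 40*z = 10*z - 4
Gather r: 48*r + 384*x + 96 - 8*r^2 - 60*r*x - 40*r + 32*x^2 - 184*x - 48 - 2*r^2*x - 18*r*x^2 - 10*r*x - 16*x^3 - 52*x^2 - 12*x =r^2*(-2*x - 8) + r*(-18*x^2 - 70*x + 8) - 16*x^3 - 20*x^2 + 188*x + 48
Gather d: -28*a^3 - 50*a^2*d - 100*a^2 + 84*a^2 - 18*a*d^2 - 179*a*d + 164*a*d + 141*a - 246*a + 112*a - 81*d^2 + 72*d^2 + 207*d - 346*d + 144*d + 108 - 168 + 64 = -28*a^3 - 16*a^2 + 7*a + d^2*(-18*a - 9) + d*(-50*a^2 - 15*a + 5) + 4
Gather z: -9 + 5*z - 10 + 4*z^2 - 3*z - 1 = 4*z^2 + 2*z - 20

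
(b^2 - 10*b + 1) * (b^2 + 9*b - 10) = b^4 - b^3 - 99*b^2 + 109*b - 10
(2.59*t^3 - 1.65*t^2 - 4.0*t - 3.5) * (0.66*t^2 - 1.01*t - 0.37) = 1.7094*t^5 - 3.7049*t^4 - 1.9318*t^3 + 2.3405*t^2 + 5.015*t + 1.295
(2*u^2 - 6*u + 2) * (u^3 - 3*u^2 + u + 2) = 2*u^5 - 12*u^4 + 22*u^3 - 8*u^2 - 10*u + 4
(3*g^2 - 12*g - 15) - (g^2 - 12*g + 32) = 2*g^2 - 47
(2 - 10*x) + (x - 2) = -9*x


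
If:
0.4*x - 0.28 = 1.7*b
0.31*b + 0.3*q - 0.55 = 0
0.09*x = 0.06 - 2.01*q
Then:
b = 2.18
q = -0.42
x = 9.95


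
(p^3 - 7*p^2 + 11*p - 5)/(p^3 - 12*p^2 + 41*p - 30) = (p - 1)/(p - 6)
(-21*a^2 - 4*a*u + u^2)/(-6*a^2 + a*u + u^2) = (-7*a + u)/(-2*a + u)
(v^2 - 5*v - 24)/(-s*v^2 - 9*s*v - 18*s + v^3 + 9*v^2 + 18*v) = (8 - v)/(s*v + 6*s - v^2 - 6*v)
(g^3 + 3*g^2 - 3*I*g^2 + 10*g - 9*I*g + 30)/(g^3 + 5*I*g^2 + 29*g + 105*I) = (g^2 + g*(3 + 2*I) + 6*I)/(g^2 + 10*I*g - 21)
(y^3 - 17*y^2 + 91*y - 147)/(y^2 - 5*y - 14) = (y^2 - 10*y + 21)/(y + 2)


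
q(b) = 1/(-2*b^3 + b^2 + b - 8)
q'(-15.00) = 0.00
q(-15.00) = 0.00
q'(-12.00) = 0.00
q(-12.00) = 0.00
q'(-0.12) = -0.01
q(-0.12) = -0.12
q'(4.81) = 0.00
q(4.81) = -0.00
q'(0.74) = 0.01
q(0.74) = -0.13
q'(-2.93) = 0.02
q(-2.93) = 0.02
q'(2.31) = 0.04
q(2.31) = -0.04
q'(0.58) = -0.00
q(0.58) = -0.13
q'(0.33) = -0.02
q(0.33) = -0.13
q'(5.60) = 0.00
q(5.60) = -0.00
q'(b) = (6*b^2 - 2*b - 1)/(-2*b^3 + b^2 + b - 8)^2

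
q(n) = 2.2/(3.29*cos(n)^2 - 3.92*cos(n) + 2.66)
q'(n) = 2.2*(6.58*sin(n)*cos(n) - 3.92*sin(n))/(3.29*cos(n)^2 - 3.92*cos(n) + 2.66)^2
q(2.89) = 0.23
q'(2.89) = -0.06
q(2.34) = 0.32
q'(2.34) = -0.28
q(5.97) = 1.15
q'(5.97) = -0.44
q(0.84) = 1.46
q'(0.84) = 0.34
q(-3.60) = 0.25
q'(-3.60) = -0.12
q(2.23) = 0.35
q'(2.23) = -0.35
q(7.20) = 1.47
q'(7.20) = 0.06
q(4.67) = 0.78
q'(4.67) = 1.15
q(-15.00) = 0.29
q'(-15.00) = 0.22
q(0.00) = 1.08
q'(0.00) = 0.00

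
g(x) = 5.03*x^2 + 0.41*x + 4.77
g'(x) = 10.06*x + 0.41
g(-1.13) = 10.73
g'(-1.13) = -10.96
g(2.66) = 41.45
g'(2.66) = 27.17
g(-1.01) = 9.49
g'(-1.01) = -9.75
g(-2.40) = 32.76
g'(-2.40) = -23.73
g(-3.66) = 70.65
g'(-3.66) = -36.41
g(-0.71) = 7.01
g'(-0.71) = -6.73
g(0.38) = 5.65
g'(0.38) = 4.23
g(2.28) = 31.85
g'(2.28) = 23.35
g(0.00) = 4.77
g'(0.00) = 0.41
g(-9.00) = 408.51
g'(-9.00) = -90.13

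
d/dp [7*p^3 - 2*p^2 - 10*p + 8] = 21*p^2 - 4*p - 10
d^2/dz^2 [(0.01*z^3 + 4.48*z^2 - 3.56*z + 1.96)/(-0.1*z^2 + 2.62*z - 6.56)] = (1.0842021724855e-19*z^5 - 2.400488*z^3 + 18.546912*z^2 - 13.513056*z - 287.54512)/(0.001*z^6 - 0.0786*z^5 + 2.25612*z^4 - 28.297048*z^3 + 148.001472*z^2 - 338.244096*z + 282.300416)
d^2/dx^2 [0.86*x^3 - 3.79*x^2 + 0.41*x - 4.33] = 5.16*x - 7.58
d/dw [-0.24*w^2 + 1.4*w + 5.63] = 1.4 - 0.48*w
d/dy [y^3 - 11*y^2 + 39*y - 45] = 3*y^2 - 22*y + 39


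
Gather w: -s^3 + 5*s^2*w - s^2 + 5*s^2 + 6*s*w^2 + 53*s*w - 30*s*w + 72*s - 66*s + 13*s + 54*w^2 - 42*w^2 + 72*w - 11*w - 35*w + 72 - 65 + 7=-s^3 + 4*s^2 + 19*s + w^2*(6*s + 12) + w*(5*s^2 + 23*s + 26) + 14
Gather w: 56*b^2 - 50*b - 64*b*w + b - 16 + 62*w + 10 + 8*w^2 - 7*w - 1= 56*b^2 - 49*b + 8*w^2 + w*(55 - 64*b) - 7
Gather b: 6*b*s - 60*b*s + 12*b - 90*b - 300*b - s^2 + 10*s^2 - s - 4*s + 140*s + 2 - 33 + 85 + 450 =b*(-54*s - 378) + 9*s^2 + 135*s + 504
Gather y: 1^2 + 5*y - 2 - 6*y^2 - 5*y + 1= -6*y^2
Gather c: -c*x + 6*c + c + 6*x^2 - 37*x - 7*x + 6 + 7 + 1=c*(7 - x) + 6*x^2 - 44*x + 14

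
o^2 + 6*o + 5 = (o + 1)*(o + 5)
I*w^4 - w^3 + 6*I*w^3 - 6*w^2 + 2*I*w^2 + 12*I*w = w*(w + 6)*(w + 2*I)*(I*w + 1)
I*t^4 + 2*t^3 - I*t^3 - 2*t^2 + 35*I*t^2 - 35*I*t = t*(t - 7*I)*(t + 5*I)*(I*t - I)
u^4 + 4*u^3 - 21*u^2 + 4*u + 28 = (u - 2)^2*(u + 1)*(u + 7)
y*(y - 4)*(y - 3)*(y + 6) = y^4 - y^3 - 30*y^2 + 72*y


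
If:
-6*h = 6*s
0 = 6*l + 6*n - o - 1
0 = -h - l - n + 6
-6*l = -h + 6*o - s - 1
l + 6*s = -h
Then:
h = 209/6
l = 1045/6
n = -203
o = -174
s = -209/6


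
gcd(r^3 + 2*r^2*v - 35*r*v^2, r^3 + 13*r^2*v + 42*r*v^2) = r^2 + 7*r*v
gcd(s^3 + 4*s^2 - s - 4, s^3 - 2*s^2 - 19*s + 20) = s^2 + 3*s - 4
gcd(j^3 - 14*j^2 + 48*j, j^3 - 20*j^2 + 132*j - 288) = j^2 - 14*j + 48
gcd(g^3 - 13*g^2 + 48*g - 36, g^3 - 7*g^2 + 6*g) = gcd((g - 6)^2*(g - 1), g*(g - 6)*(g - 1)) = g^2 - 7*g + 6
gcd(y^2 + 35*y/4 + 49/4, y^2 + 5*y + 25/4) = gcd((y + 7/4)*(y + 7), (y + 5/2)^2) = 1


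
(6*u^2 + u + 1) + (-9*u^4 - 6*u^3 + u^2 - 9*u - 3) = -9*u^4 - 6*u^3 + 7*u^2 - 8*u - 2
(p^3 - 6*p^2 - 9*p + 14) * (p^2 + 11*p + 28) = p^5 + 5*p^4 - 47*p^3 - 253*p^2 - 98*p + 392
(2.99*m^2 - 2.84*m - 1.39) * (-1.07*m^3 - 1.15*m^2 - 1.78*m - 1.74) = -3.1993*m^5 - 0.3997*m^4 - 0.568900000000001*m^3 + 1.4511*m^2 + 7.4158*m + 2.4186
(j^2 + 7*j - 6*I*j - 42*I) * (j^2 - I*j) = j^4 + 7*j^3 - 7*I*j^3 - 6*j^2 - 49*I*j^2 - 42*j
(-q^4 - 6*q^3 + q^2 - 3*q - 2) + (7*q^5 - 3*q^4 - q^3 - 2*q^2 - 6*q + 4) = 7*q^5 - 4*q^4 - 7*q^3 - q^2 - 9*q + 2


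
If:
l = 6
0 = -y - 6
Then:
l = 6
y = -6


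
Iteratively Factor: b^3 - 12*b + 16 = (b + 4)*(b^2 - 4*b + 4) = (b - 2)*(b + 4)*(b - 2)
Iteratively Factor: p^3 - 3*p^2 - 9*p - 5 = (p + 1)*(p^2 - 4*p - 5) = (p - 5)*(p + 1)*(p + 1)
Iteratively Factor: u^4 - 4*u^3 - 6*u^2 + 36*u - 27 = (u - 3)*(u^3 - u^2 - 9*u + 9) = (u - 3)^2*(u^2 + 2*u - 3) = (u - 3)^2*(u - 1)*(u + 3)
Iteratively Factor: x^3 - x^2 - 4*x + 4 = (x + 2)*(x^2 - 3*x + 2) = (x - 2)*(x + 2)*(x - 1)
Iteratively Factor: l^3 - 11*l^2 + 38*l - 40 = (l - 2)*(l^2 - 9*l + 20) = (l - 5)*(l - 2)*(l - 4)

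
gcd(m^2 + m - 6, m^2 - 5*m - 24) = m + 3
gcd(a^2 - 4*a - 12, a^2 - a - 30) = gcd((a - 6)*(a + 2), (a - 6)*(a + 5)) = a - 6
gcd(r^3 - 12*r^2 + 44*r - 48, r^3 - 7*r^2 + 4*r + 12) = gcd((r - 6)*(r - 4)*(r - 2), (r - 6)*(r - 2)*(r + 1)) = r^2 - 8*r + 12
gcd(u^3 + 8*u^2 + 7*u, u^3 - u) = u^2 + u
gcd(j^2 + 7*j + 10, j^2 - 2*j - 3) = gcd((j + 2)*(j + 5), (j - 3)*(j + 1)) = 1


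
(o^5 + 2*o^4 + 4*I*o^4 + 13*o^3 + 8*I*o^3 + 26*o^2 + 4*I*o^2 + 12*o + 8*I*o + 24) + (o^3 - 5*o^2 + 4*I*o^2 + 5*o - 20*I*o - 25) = o^5 + 2*o^4 + 4*I*o^4 + 14*o^3 + 8*I*o^3 + 21*o^2 + 8*I*o^2 + 17*o - 12*I*o - 1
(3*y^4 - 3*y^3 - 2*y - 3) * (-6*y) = -18*y^5 + 18*y^4 + 12*y^2 + 18*y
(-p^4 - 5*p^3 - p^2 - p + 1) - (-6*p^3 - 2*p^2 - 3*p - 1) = -p^4 + p^3 + p^2 + 2*p + 2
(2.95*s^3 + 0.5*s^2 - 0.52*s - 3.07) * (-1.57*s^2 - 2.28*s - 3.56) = -4.6315*s^5 - 7.511*s^4 - 10.8256*s^3 + 4.2255*s^2 + 8.8508*s + 10.9292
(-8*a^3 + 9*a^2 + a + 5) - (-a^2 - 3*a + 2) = -8*a^3 + 10*a^2 + 4*a + 3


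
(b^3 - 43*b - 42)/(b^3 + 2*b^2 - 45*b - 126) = (b + 1)/(b + 3)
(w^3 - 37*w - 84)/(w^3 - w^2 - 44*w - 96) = (w - 7)/(w - 8)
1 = 1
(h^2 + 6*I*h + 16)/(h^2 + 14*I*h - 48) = (h - 2*I)/(h + 6*I)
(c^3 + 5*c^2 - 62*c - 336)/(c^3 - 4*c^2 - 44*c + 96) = (c + 7)/(c - 2)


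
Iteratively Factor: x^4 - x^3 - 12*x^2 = (x)*(x^3 - x^2 - 12*x) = x*(x - 4)*(x^2 + 3*x) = x*(x - 4)*(x + 3)*(x)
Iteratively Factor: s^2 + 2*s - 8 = (s + 4)*(s - 2)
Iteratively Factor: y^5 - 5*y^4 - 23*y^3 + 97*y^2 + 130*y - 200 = (y - 5)*(y^4 - 23*y^2 - 18*y + 40) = (y - 5)*(y - 1)*(y^3 + y^2 - 22*y - 40) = (y - 5)*(y - 1)*(y + 4)*(y^2 - 3*y - 10) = (y - 5)*(y - 1)*(y + 2)*(y + 4)*(y - 5)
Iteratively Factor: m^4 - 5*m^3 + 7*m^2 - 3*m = (m)*(m^3 - 5*m^2 + 7*m - 3) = m*(m - 3)*(m^2 - 2*m + 1) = m*(m - 3)*(m - 1)*(m - 1)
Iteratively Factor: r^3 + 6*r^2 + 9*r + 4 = (r + 1)*(r^2 + 5*r + 4) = (r + 1)^2*(r + 4)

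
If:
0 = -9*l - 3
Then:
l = -1/3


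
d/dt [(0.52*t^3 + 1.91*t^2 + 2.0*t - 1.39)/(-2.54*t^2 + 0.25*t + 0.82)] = (-1.3208*t^4 + 0.26*t^3 + 6.8367*t^2 - 3.9288*t + 1.9875)/(6.4516*t^4 - 1.27*t^3 - 4.1031*t^2 + 0.41*t + 0.6724)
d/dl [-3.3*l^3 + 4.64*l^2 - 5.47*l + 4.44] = -9.9*l^2 + 9.28*l - 5.47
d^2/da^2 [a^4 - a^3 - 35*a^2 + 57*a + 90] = 12*a^2 - 6*a - 70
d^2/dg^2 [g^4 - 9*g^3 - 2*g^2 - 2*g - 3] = 12*g^2 - 54*g - 4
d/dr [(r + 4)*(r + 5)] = 2*r + 9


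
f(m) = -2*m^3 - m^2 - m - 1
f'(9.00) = -505.00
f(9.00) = -1549.00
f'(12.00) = -889.00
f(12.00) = -3613.00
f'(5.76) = -211.59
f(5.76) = -422.14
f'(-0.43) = -1.25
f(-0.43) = -0.60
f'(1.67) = -21.07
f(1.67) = -14.77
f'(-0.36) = -1.06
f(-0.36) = -0.68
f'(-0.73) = -2.74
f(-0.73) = -0.02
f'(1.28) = -13.39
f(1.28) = -8.11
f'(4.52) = -132.62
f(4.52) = -210.64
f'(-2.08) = -22.80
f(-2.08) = 14.75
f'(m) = -6*m^2 - 2*m - 1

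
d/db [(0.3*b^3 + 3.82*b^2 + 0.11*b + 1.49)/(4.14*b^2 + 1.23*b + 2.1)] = (1.242*b^4 + 0.738*b^3 + 6.1332*b^2 + 3.7068*b - 1.6017)/(17.1396*b^4 + 10.1844*b^3 + 18.9009*b^2 + 5.166*b + 4.41)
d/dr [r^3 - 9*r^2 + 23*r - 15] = 3*r^2 - 18*r + 23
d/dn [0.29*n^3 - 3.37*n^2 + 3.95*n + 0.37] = 0.87*n^2 - 6.74*n + 3.95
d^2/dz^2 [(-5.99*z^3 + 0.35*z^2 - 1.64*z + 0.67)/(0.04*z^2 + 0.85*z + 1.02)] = (1.38777878078145e-17*z^5 - 4.44089209850063e-16*z^4 - 8.195814*z^3 - 31.239228*z^2 - 36.853824*z + 4.485518)/(6.4e-5*z^6 + 0.00408*z^5 + 0.091596*z^4 + 0.822205*z^3 + 2.335698*z^2 + 2.65302*z + 1.061208)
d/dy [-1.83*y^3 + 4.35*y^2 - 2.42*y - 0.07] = -5.49*y^2 + 8.7*y - 2.42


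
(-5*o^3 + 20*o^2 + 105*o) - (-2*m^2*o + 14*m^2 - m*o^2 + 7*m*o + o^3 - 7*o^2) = 2*m^2*o - 14*m^2 + m*o^2 - 7*m*o - 6*o^3 + 27*o^2 + 105*o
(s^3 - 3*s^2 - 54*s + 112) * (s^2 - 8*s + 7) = s^5 - 11*s^4 - 23*s^3 + 523*s^2 - 1274*s + 784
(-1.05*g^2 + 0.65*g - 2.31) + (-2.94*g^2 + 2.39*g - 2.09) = -3.99*g^2 + 3.04*g - 4.4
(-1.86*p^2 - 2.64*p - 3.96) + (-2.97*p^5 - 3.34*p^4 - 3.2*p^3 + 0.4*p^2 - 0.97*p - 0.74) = -2.97*p^5 - 3.34*p^4 - 3.2*p^3 - 1.46*p^2 - 3.61*p - 4.7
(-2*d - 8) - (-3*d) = d - 8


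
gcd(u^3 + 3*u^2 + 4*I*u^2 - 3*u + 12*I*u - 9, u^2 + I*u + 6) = u + 3*I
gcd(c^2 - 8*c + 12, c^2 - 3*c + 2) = c - 2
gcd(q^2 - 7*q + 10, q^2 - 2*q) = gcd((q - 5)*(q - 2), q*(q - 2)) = q - 2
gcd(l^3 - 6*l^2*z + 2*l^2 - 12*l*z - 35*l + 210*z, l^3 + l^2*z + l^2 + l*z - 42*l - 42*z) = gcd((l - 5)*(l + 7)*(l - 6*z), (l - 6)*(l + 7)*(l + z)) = l + 7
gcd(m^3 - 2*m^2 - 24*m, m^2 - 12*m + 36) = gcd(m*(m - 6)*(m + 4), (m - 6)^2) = m - 6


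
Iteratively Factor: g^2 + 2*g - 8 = (g - 2)*(g + 4)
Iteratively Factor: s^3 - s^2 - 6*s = (s - 3)*(s^2 + 2*s) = (s - 3)*(s + 2)*(s)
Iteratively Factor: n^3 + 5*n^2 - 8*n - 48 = (n + 4)*(n^2 + n - 12) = (n + 4)^2*(n - 3)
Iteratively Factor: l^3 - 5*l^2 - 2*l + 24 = (l - 3)*(l^2 - 2*l - 8) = (l - 3)*(l + 2)*(l - 4)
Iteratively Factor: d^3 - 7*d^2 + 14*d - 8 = (d - 4)*(d^2 - 3*d + 2) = (d - 4)*(d - 1)*(d - 2)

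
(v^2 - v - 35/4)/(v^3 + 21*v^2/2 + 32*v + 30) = (v - 7/2)/(v^2 + 8*v + 12)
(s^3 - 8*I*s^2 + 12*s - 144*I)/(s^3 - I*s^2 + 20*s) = (s^2 - 12*I*s - 36)/(s*(s - 5*I))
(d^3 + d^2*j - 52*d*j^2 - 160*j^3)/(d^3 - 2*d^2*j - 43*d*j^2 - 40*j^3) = (d + 4*j)/(d + j)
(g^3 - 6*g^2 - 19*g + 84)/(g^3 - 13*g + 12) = (g - 7)/(g - 1)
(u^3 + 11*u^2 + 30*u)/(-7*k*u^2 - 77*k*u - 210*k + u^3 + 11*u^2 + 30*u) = u/(-7*k + u)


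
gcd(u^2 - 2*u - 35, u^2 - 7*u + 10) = 1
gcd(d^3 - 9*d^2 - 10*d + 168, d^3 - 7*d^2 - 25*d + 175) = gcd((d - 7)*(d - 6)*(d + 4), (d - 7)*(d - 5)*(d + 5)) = d - 7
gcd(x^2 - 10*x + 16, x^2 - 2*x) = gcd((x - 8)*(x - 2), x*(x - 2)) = x - 2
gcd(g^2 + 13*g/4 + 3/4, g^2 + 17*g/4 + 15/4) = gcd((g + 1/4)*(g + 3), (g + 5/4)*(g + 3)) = g + 3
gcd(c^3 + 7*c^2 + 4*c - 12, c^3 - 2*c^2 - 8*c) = c + 2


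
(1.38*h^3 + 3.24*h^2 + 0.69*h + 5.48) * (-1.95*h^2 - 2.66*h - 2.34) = -2.691*h^5 - 9.9888*h^4 - 13.1931*h^3 - 20.103*h^2 - 16.1914*h - 12.8232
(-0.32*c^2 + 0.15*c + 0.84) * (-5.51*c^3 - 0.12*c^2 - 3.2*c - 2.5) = 1.7632*c^5 - 0.7881*c^4 - 3.6224*c^3 + 0.2192*c^2 - 3.063*c - 2.1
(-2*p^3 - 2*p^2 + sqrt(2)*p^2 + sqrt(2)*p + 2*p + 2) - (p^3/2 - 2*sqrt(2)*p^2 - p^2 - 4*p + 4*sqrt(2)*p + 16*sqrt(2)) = -5*p^3/2 - p^2 + 3*sqrt(2)*p^2 - 3*sqrt(2)*p + 6*p - 16*sqrt(2) + 2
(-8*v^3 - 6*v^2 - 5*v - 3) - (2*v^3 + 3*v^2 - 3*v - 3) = -10*v^3 - 9*v^2 - 2*v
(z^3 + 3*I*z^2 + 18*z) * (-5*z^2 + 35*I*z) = -5*z^5 + 20*I*z^4 - 195*z^3 + 630*I*z^2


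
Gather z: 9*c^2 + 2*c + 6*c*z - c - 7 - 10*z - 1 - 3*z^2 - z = 9*c^2 + c - 3*z^2 + z*(6*c - 11) - 8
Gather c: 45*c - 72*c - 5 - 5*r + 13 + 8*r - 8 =-27*c + 3*r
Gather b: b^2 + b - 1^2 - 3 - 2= b^2 + b - 6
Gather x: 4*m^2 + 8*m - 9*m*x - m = 4*m^2 - 9*m*x + 7*m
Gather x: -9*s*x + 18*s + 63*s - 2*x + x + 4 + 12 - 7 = 81*s + x*(-9*s - 1) + 9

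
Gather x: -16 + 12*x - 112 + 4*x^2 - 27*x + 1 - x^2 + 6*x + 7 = 3*x^2 - 9*x - 120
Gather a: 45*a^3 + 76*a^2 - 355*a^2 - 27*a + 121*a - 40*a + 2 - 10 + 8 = 45*a^3 - 279*a^2 + 54*a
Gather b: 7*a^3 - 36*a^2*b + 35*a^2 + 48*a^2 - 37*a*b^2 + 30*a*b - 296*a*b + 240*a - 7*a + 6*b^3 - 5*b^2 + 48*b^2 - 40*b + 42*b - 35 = 7*a^3 + 83*a^2 + 233*a + 6*b^3 + b^2*(43 - 37*a) + b*(-36*a^2 - 266*a + 2) - 35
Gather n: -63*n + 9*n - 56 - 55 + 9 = -54*n - 102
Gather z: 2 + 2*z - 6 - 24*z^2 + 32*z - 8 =-24*z^2 + 34*z - 12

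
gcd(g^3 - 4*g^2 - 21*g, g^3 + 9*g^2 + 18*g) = g^2 + 3*g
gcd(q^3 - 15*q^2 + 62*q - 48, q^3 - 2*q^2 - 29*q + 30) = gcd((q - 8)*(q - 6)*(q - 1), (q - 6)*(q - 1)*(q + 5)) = q^2 - 7*q + 6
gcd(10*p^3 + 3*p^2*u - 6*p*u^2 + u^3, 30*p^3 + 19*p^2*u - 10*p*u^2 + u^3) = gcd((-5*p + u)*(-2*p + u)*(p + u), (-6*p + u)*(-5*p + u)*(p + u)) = 5*p^2 + 4*p*u - u^2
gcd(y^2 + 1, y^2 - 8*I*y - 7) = y - I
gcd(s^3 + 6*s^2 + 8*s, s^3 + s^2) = s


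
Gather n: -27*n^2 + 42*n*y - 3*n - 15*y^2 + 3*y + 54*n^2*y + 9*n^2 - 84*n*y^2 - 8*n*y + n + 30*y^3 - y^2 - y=n^2*(54*y - 18) + n*(-84*y^2 + 34*y - 2) + 30*y^3 - 16*y^2 + 2*y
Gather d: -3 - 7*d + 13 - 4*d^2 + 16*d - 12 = -4*d^2 + 9*d - 2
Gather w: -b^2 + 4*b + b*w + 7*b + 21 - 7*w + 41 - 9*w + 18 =-b^2 + 11*b + w*(b - 16) + 80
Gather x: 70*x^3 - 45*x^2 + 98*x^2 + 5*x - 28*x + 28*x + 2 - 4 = 70*x^3 + 53*x^2 + 5*x - 2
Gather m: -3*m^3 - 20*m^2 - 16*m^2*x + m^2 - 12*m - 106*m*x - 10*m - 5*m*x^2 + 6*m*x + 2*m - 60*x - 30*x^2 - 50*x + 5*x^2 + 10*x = -3*m^3 + m^2*(-16*x - 19) + m*(-5*x^2 - 100*x - 20) - 25*x^2 - 100*x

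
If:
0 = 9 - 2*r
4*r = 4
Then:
No Solution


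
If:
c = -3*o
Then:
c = -3*o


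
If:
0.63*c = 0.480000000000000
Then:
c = 0.76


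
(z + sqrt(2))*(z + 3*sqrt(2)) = z^2 + 4*sqrt(2)*z + 6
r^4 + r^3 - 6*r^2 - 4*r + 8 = (r - 2)*(r - 1)*(r + 2)^2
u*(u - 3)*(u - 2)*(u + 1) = u^4 - 4*u^3 + u^2 + 6*u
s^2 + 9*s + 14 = (s + 2)*(s + 7)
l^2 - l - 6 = (l - 3)*(l + 2)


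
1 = 1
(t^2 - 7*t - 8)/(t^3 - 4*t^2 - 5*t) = (t - 8)/(t*(t - 5))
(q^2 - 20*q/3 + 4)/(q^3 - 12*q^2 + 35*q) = (q^2 - 20*q/3 + 4)/(q*(q^2 - 12*q + 35))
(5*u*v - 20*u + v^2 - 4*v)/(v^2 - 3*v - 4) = (5*u + v)/(v + 1)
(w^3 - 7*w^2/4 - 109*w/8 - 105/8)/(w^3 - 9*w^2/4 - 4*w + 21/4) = (2*w^2 - 7*w - 15)/(2*(w^2 - 4*w + 3))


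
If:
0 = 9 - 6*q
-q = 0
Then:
No Solution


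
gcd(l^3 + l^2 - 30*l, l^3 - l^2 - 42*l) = l^2 + 6*l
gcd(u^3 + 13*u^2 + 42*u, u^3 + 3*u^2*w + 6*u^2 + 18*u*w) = u^2 + 6*u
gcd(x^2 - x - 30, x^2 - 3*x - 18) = x - 6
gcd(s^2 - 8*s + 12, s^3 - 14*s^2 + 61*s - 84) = 1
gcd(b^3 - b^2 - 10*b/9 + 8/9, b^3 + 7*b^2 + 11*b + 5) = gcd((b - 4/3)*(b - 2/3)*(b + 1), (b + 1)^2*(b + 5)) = b + 1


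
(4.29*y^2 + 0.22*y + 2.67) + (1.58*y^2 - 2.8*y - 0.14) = 5.87*y^2 - 2.58*y + 2.53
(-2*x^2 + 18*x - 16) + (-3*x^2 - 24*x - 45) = -5*x^2 - 6*x - 61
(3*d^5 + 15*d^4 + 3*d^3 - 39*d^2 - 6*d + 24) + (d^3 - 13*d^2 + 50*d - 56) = 3*d^5 + 15*d^4 + 4*d^3 - 52*d^2 + 44*d - 32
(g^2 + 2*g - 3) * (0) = 0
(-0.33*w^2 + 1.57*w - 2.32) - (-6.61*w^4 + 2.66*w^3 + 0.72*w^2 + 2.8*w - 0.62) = 6.61*w^4 - 2.66*w^3 - 1.05*w^2 - 1.23*w - 1.7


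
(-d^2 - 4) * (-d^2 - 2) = d^4 + 6*d^2 + 8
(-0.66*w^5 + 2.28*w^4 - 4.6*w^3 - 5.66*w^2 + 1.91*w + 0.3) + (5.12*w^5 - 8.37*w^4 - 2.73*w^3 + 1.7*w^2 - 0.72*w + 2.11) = 4.46*w^5 - 6.09*w^4 - 7.33*w^3 - 3.96*w^2 + 1.19*w + 2.41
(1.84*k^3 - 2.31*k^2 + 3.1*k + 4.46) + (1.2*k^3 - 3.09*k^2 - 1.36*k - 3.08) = 3.04*k^3 - 5.4*k^2 + 1.74*k + 1.38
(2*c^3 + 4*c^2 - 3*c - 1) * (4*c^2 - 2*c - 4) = 8*c^5 + 12*c^4 - 28*c^3 - 14*c^2 + 14*c + 4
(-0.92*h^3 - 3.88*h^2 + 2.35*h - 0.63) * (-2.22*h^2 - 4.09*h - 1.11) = 2.0424*h^5 + 12.3764*h^4 + 11.6734*h^3 - 3.9061*h^2 - 0.0318000000000005*h + 0.6993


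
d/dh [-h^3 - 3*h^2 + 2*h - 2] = -3*h^2 - 6*h + 2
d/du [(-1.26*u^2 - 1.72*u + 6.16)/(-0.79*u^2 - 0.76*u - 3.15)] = (-0.4012*u^2 + 17.6708*u + 10.0996)/(0.6241*u^4 + 1.2008*u^3 + 5.5546*u^2 + 4.788*u + 9.9225)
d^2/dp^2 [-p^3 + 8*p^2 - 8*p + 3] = 16 - 6*p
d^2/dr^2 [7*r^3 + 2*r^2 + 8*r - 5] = 42*r + 4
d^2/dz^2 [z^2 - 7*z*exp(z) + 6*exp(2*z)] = -7*z*exp(z) + 24*exp(2*z) - 14*exp(z) + 2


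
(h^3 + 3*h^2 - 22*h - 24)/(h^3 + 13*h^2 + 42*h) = (h^2 - 3*h - 4)/(h*(h + 7))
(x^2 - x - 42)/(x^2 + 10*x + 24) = (x - 7)/(x + 4)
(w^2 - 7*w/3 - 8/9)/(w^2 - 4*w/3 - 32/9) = (3*w + 1)/(3*w + 4)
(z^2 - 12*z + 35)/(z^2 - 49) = (z - 5)/(z + 7)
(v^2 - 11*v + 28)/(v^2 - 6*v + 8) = (v - 7)/(v - 2)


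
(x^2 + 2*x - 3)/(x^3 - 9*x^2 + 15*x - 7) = (x + 3)/(x^2 - 8*x + 7)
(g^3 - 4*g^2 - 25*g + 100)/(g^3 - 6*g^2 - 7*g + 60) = (g + 5)/(g + 3)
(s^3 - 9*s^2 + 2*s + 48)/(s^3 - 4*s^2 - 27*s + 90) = (s^2 - 6*s - 16)/(s^2 - s - 30)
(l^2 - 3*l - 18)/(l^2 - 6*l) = (l + 3)/l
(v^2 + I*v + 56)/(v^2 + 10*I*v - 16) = (v - 7*I)/(v + 2*I)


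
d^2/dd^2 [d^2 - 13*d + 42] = 2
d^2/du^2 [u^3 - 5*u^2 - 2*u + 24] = 6*u - 10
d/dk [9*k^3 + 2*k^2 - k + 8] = 27*k^2 + 4*k - 1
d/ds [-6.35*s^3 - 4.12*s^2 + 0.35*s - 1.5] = -19.05*s^2 - 8.24*s + 0.35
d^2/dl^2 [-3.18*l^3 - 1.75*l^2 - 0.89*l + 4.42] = -19.08*l - 3.5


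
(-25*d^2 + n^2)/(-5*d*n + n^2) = (5*d + n)/n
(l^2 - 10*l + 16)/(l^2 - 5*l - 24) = (l - 2)/(l + 3)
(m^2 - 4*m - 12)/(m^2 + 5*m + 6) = (m - 6)/(m + 3)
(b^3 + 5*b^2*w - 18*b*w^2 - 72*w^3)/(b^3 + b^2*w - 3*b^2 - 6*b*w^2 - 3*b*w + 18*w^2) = (-b^2 - 2*b*w + 24*w^2)/(-b^2 + 2*b*w + 3*b - 6*w)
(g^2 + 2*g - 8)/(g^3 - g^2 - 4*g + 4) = (g + 4)/(g^2 + g - 2)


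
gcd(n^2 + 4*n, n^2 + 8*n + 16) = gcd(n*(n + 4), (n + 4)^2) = n + 4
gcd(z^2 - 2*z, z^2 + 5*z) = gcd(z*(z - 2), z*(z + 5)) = z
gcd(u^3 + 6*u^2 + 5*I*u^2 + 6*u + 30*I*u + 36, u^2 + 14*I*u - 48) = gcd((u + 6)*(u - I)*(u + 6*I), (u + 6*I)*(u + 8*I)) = u + 6*I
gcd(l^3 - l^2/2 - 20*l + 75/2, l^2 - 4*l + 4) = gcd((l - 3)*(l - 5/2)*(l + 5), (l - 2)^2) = 1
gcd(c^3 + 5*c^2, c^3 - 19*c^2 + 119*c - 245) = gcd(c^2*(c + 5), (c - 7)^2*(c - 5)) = 1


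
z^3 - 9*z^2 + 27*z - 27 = (z - 3)^3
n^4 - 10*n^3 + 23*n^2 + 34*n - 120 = (n - 5)*(n - 4)*(n - 3)*(n + 2)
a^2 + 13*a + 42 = (a + 6)*(a + 7)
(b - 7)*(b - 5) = b^2 - 12*b + 35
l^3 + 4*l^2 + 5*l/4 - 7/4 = (l - 1/2)*(l + 1)*(l + 7/2)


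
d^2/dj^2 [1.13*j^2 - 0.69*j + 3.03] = 2.26000000000000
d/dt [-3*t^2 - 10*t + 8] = -6*t - 10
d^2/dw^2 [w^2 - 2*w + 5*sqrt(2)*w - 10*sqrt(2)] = 2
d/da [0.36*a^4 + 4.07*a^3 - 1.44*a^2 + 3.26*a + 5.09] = 1.44*a^3 + 12.21*a^2 - 2.88*a + 3.26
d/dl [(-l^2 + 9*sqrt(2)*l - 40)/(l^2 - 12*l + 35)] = (-9*sqrt(2)*l^2 + 12*l^2 + 10*l - 480 + 315*sqrt(2))/(l^4 - 24*l^3 + 214*l^2 - 840*l + 1225)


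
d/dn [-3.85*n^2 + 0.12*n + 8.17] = 0.12 - 7.7*n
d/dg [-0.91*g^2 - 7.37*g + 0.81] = -1.82*g - 7.37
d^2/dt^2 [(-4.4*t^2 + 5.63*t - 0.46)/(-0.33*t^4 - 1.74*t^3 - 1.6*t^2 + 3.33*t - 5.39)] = (2.87496*t^8 + 7.80159599999998*t^7 - 28.725576*t^6 - 54.1622879999999*t^5 - 144.94401*t^4 - 406.153768*t^3 + 387.1998*t^2 + 250.728504*t + 55.823826)/(0.035937*t^12 + 0.568458*t^11 + 3.520044*t^10 + 9.692433*t^9 + 7.355277*t^8 - 8.862336*t^7 + 25.481503*t^6 + 86.805792*t^5 - 64.000929*t^4 - 57.581595*t^3 + 318.757593*t^2 - 290.230479*t + 156.590819)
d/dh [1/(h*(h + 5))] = (-2*h - 5)/(h^2*(h^2 + 10*h + 25))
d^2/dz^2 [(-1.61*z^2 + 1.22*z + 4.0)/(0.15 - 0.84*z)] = -5.87979/(0.592704*z^3 - 0.31752*z^2 + 0.0567*z - 0.003375)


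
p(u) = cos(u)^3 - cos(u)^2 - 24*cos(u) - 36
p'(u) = -3*sin(u)*cos(u)^2 + 2*sin(u)*cos(u) + 24*sin(u)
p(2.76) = -15.39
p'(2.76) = 7.28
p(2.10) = -24.27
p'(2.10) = 19.19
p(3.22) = -14.06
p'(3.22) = -1.49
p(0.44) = -57.79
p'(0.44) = 9.95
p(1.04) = -48.28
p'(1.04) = 20.91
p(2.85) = -14.81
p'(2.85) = 5.56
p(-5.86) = -57.96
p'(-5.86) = 9.58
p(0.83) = -52.35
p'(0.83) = 17.70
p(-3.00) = -14.19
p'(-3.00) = -2.69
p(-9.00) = -15.72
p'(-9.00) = -8.11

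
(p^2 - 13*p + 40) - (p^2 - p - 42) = 82 - 12*p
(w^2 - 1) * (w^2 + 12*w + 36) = w^4 + 12*w^3 + 35*w^2 - 12*w - 36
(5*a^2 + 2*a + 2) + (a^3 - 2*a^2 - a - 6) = a^3 + 3*a^2 + a - 4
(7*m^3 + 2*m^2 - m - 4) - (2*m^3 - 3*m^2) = 5*m^3 + 5*m^2 - m - 4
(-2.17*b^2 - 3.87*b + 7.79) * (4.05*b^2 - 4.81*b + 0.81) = -8.7885*b^4 - 5.2358*b^3 + 48.4065*b^2 - 40.6046*b + 6.3099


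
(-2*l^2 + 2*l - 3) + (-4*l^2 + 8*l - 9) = -6*l^2 + 10*l - 12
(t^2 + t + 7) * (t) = t^3 + t^2 + 7*t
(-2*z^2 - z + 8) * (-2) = 4*z^2 + 2*z - 16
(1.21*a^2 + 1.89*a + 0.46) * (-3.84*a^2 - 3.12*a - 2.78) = -4.6464*a^4 - 11.0328*a^3 - 11.027*a^2 - 6.6894*a - 1.2788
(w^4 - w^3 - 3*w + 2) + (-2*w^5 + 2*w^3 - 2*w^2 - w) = -2*w^5 + w^4 + w^3 - 2*w^2 - 4*w + 2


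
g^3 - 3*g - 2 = (g - 2)*(g + 1)^2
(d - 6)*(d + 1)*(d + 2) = d^3 - 3*d^2 - 16*d - 12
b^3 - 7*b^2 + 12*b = b*(b - 4)*(b - 3)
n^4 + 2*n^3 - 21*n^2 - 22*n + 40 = (n - 4)*(n - 1)*(n + 2)*(n + 5)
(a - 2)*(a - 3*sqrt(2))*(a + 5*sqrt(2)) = a^3 - 2*a^2 + 2*sqrt(2)*a^2 - 30*a - 4*sqrt(2)*a + 60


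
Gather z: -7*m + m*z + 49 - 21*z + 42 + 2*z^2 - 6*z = -7*m + 2*z^2 + z*(m - 27) + 91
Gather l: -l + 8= 8 - l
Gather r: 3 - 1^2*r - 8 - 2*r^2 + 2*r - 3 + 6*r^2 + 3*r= 4*r^2 + 4*r - 8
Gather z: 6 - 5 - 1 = 0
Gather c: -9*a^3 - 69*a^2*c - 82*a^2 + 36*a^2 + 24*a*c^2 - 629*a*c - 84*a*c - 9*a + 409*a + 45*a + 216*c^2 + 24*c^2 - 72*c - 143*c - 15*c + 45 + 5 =-9*a^3 - 46*a^2 + 445*a + c^2*(24*a + 240) + c*(-69*a^2 - 713*a - 230) + 50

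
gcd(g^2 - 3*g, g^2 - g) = g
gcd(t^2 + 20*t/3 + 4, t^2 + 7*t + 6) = t + 6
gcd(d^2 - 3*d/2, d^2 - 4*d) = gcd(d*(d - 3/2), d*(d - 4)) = d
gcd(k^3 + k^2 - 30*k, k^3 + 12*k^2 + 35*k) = k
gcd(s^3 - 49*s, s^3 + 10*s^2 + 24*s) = s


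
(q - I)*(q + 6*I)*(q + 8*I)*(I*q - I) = I*q^4 - 13*q^3 - I*q^3 + 13*q^2 - 34*I*q^2 - 48*q + 34*I*q + 48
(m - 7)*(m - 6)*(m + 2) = m^3 - 11*m^2 + 16*m + 84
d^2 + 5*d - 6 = (d - 1)*(d + 6)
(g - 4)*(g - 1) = g^2 - 5*g + 4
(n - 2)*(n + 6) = n^2 + 4*n - 12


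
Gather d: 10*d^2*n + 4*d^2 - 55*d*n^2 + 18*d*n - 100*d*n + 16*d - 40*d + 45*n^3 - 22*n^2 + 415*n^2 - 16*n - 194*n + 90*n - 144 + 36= d^2*(10*n + 4) + d*(-55*n^2 - 82*n - 24) + 45*n^3 + 393*n^2 - 120*n - 108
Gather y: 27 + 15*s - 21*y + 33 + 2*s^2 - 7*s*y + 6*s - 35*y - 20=2*s^2 + 21*s + y*(-7*s - 56) + 40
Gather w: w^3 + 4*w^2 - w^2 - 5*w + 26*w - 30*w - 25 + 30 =w^3 + 3*w^2 - 9*w + 5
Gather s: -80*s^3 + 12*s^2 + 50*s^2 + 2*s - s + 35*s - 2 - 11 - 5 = -80*s^3 + 62*s^2 + 36*s - 18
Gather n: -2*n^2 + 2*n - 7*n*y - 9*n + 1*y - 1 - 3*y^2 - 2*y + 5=-2*n^2 + n*(-7*y - 7) - 3*y^2 - y + 4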